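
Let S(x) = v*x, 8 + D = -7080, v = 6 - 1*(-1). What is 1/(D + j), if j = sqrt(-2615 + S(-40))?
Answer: -7088/50242639 - I*sqrt(2895)/50242639 ≈ -0.00014108 - 1.0709e-6*I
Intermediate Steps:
v = 7 (v = 6 + 1 = 7)
D = -7088 (D = -8 - 7080 = -7088)
S(x) = 7*x
j = I*sqrt(2895) (j = sqrt(-2615 + 7*(-40)) = sqrt(-2615 - 280) = sqrt(-2895) = I*sqrt(2895) ≈ 53.805*I)
1/(D + j) = 1/(-7088 + I*sqrt(2895))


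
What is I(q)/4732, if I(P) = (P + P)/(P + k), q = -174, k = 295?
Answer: -87/143143 ≈ -0.00060778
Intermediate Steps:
I(P) = 2*P/(295 + P) (I(P) = (P + P)/(P + 295) = (2*P)/(295 + P) = 2*P/(295 + P))
I(q)/4732 = (2*(-174)/(295 - 174))/4732 = (2*(-174)/121)*(1/4732) = (2*(-174)*(1/121))*(1/4732) = -348/121*1/4732 = -87/143143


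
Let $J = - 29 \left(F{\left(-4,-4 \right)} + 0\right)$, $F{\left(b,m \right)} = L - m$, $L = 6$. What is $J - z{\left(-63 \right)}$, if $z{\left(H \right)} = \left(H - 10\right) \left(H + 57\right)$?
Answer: $-728$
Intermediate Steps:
$F{\left(b,m \right)} = 6 - m$
$z{\left(H \right)} = \left(-10 + H\right) \left(57 + H\right)$
$J = -290$ ($J = - 29 \left(\left(6 - -4\right) + 0\right) = - 29 \left(\left(6 + 4\right) + 0\right) = - 29 \left(10 + 0\right) = \left(-29\right) 10 = -290$)
$J - z{\left(-63 \right)} = -290 - \left(-570 + \left(-63\right)^{2} + 47 \left(-63\right)\right) = -290 - \left(-570 + 3969 - 2961\right) = -290 - 438 = -728$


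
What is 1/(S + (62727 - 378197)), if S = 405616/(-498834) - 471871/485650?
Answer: -121129366050/38212897294147907 ≈ -3.1699e-6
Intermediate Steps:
S = -216186354407/121129366050 (S = 405616*(-1/498834) - 471871*1/485650 = -202808/249417 - 471871/485650 = -216186354407/121129366050 ≈ -1.7848)
1/(S + (62727 - 378197)) = 1/(-216186354407/121129366050 + (62727 - 378197)) = 1/(-216186354407/121129366050 - 315470) = 1/(-38212897294147907/121129366050) = -121129366050/38212897294147907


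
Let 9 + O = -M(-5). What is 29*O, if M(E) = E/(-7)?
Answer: -1972/7 ≈ -281.71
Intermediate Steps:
M(E) = -E/7 (M(E) = E*(-1/7) = -E/7)
O = -68/7 (O = -9 - (-1)*(-5)/7 = -9 - 1*5/7 = -9 - 5/7 = -68/7 ≈ -9.7143)
29*O = 29*(-68/7) = -1972/7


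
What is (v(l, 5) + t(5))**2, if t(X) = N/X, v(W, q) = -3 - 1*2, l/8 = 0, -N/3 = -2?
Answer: 361/25 ≈ 14.440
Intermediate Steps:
N = 6 (N = -3*(-2) = 6)
l = 0 (l = 8*0 = 0)
v(W, q) = -5 (v(W, q) = -3 - 2 = -5)
t(X) = 6/X
(v(l, 5) + t(5))**2 = (-5 + 6/5)**2 = (-19/5)**2 = 361/25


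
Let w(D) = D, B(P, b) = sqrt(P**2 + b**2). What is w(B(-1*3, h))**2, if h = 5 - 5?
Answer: 9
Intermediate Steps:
h = 0
w(B(-1*3, h))**2 = (sqrt((-1*3)**2 + 0**2))**2 = (sqrt((-3)**2 + 0))**2 = (sqrt(9 + 0))**2 = (sqrt(9))**2 = 3**2 = 9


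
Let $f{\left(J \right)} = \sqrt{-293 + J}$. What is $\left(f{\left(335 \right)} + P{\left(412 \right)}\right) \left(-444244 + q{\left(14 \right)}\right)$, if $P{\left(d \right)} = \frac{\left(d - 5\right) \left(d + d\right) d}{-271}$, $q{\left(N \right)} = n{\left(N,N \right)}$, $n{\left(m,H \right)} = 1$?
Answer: $\frac{61381773206688}{271} - 444243 \sqrt{42} \approx 2.265 \cdot 10^{11}$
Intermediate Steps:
$q{\left(N \right)} = 1$
$P{\left(d \right)} = - \frac{2 d^{2} \left(-5 + d\right)}{271}$ ($P{\left(d \right)} = \left(-5 + d\right) 2 d d \left(- \frac{1}{271}\right) = 2 d \left(-5 + d\right) d \left(- \frac{1}{271}\right) = 2 d^{2} \left(-5 + d\right) \left(- \frac{1}{271}\right) = - \frac{2 d^{2} \left(-5 + d\right)}{271}$)
$\left(f{\left(335 \right)} + P{\left(412 \right)}\right) \left(-444244 + q{\left(14 \right)}\right) = \left(\sqrt{-293 + 335} + \frac{2 \cdot 412^{2} \left(5 - 412\right)}{271}\right) \left(-444244 + 1\right) = \left(\sqrt{42} + \frac{2}{271} \cdot 169744 \left(5 - 412\right)\right) \left(-444243\right) = \left(\sqrt{42} + \frac{2}{271} \cdot 169744 \left(-407\right)\right) \left(-444243\right) = \left(\sqrt{42} - \frac{138171616}{271}\right) \left(-444243\right) = \left(- \frac{138171616}{271} + \sqrt{42}\right) \left(-444243\right) = \frac{61381773206688}{271} - 444243 \sqrt{42}$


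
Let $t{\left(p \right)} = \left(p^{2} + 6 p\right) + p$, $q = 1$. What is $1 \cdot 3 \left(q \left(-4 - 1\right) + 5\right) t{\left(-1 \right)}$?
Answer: $0$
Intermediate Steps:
$t{\left(p \right)} = p^{2} + 7 p$
$1 \cdot 3 \left(q \left(-4 - 1\right) + 5\right) t{\left(-1 \right)} = 1 \cdot 3 \left(1 \left(-4 - 1\right) + 5\right) \left(- (7 - 1)\right) = 1 \cdot 3 \left(1 \left(-5\right) + 5\right) \left(\left(-1\right) 6\right) = 1 \cdot 3 \left(-5 + 5\right) \left(-6\right) = 1 \cdot 3 \cdot 0 \left(-6\right) = 1 \cdot 0 \left(-6\right) = 0 \left(-6\right) = 0$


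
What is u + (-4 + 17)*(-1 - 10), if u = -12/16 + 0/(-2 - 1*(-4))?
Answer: -575/4 ≈ -143.75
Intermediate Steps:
u = -¾ (u = -12*1/16 + 0/(-2 + 4) = -¾ + 0/2 = -¾ + 0*(½) = -¾ + 0 = -¾ ≈ -0.75000)
u + (-4 + 17)*(-1 - 10) = -¾ + (-4 + 17)*(-1 - 10) = -¾ + 13*(-11) = -¾ - 143 = -575/4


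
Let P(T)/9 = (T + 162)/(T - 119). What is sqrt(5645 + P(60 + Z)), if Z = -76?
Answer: sqrt(1267935)/15 ≈ 75.068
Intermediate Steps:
P(T) = 9*(162 + T)/(-119 + T) (P(T) = 9*((T + 162)/(T - 119)) = 9*((162 + T)/(-119 + T)) = 9*(162 + T)/(-119 + T))
sqrt(5645 + P(60 + Z)) = sqrt(5645 + 9*(162 + (60 - 76))/(-119 + (60 - 76))) = sqrt(5645 + 9*(162 - 16)/(-119 - 16)) = sqrt(5645 + 9*146/(-135)) = sqrt(5645 + 9*(-1/135)*146) = sqrt(5645 - 146/15) = sqrt(84529/15) = sqrt(1267935)/15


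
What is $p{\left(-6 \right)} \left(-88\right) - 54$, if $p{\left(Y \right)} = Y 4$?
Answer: $2058$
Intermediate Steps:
$p{\left(Y \right)} = 4 Y$
$p{\left(-6 \right)} \left(-88\right) - 54 = 4 \left(-6\right) \left(-88\right) - 54 = \left(-24\right) \left(-88\right) - 54 = 2112 - 54 = 2058$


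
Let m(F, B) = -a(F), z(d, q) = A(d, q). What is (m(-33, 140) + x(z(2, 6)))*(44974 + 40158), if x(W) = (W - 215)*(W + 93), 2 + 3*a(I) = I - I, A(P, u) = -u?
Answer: -4910328628/3 ≈ -1.6368e+9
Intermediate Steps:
z(d, q) = -q
a(I) = -⅔ (a(I) = -⅔ + (I - I)/3 = -⅔ + (⅓)*0 = -⅔ + 0 = -⅔)
m(F, B) = ⅔ (m(F, B) = -1*(-⅔) = ⅔)
x(W) = (-215 + W)*(93 + W)
(m(-33, 140) + x(z(2, 6)))*(44974 + 40158) = (⅔ + (-19995 + (-1*6)² - (-122)*6))*(44974 + 40158) = (⅔ + (-19995 + (-6)² - 122*(-6)))*85132 = (⅔ + (-19995 + 36 + 732))*85132 = (⅔ - 19227)*85132 = -57679/3*85132 = -4910328628/3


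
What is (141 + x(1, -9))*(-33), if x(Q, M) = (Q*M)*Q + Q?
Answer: -4389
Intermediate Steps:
x(Q, M) = Q + M*Q**2 (x(Q, M) = (M*Q)*Q + Q = M*Q**2 + Q = Q + M*Q**2)
(141 + x(1, -9))*(-33) = (141 + 1*(1 - 9*1))*(-33) = (141 + 1*(1 - 9))*(-33) = (141 + 1*(-8))*(-33) = (141 - 8)*(-33) = 133*(-33) = -4389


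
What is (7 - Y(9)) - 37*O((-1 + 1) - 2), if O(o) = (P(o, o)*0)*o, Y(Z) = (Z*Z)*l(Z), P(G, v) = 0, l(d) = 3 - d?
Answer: 493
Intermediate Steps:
Y(Z) = Z²*(3 - Z) (Y(Z) = (Z*Z)*(3 - Z) = Z²*(3 - Z))
O(o) = 0 (O(o) = (0*0)*o = 0*o = 0)
(7 - Y(9)) - 37*O((-1 + 1) - 2) = (7 - 9²*(3 - 1*9)) - 37*0 = (7 - 81*(3 - 9)) + 0 = (7 - 81*(-6)) + 0 = (7 - 1*(-486)) + 0 = (7 + 486) + 0 = 493 + 0 = 493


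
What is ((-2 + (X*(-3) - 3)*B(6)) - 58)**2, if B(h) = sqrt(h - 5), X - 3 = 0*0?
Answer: 5184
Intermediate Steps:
X = 3 (X = 3 + 0*0 = 3 + 0 = 3)
B(h) = sqrt(-5 + h)
((-2 + (X*(-3) - 3)*B(6)) - 58)**2 = ((-2 + (3*(-3) - 3)*sqrt(-5 + 6)) - 58)**2 = ((-2 + (-9 - 3)*sqrt(1)) - 58)**2 = ((-2 - 12*1) - 58)**2 = ((-2 - 12) - 58)**2 = (-14 - 58)**2 = (-72)**2 = 5184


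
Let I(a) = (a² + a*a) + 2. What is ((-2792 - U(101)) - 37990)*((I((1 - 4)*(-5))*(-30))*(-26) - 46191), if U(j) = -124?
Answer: -12456350802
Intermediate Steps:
I(a) = 2 + 2*a² (I(a) = (a² + a²) + 2 = 2*a² + 2 = 2 + 2*a²)
((-2792 - U(101)) - 37990)*((I((1 - 4)*(-5))*(-30))*(-26) - 46191) = ((-2792 - 1*(-124)) - 37990)*(((2 + 2*((1 - 4)*(-5))²)*(-30))*(-26) - 46191) = ((-2792 + 124) - 37990)*(((2 + 2*(-3*(-5))²)*(-30))*(-26) - 46191) = (-2668 - 37990)*(((2 + 2*15²)*(-30))*(-26) - 46191) = -40658*(((2 + 2*225)*(-30))*(-26) - 46191) = -40658*(((2 + 450)*(-30))*(-26) - 46191) = -40658*((452*(-30))*(-26) - 46191) = -40658*(-13560*(-26) - 46191) = -40658*(352560 - 46191) = -40658*306369 = -12456350802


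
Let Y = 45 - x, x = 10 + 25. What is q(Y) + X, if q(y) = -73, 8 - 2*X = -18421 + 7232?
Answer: 11051/2 ≈ 5525.5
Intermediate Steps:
x = 35
Y = 10 (Y = 45 - 1*35 = 45 - 35 = 10)
X = 11197/2 (X = 4 - (-18421 + 7232)/2 = 4 - ½*(-11189) = 4 + 11189/2 = 11197/2 ≈ 5598.5)
q(Y) + X = -73 + 11197/2 = 11051/2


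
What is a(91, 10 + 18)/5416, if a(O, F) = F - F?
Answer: 0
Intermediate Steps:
a(O, F) = 0
a(91, 10 + 18)/5416 = 0/5416 = 0*(1/5416) = 0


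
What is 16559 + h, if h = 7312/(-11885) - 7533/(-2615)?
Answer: 20588484942/1243171 ≈ 16561.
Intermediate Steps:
h = 2816353/1243171 (h = 7312*(-1/11885) - 7533*(-1/2615) = -7312/11885 + 7533/2615 = 2816353/1243171 ≈ 2.2655)
16559 + h = 16559 + 2816353/1243171 = 20588484942/1243171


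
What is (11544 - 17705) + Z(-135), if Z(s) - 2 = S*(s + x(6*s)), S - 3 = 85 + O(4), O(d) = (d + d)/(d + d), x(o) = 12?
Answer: -17106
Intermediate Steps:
O(d) = 1 (O(d) = (2*d)/((2*d)) = (2*d)*(1/(2*d)) = 1)
S = 89 (S = 3 + (85 + 1) = 3 + 86 = 89)
Z(s) = 1070 + 89*s (Z(s) = 2 + 89*(s + 12) = 2 + 89*(12 + s) = 2 + (1068 + 89*s) = 1070 + 89*s)
(11544 - 17705) + Z(-135) = (11544 - 17705) + (1070 + 89*(-135)) = -6161 + (1070 - 12015) = -6161 - 10945 = -17106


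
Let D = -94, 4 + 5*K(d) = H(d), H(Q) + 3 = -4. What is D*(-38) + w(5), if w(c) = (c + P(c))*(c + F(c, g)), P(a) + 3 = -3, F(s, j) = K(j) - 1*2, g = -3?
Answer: 17856/5 ≈ 3571.2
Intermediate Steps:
H(Q) = -7 (H(Q) = -3 - 4 = -7)
K(d) = -11/5 (K(d) = -⅘ + (⅕)*(-7) = -⅘ - 7/5 = -11/5)
F(s, j) = -21/5 (F(s, j) = -11/5 - 1*2 = -11/5 - 2 = -21/5)
P(a) = -6 (P(a) = -3 - 3 = -6)
w(c) = (-6 + c)*(-21/5 + c) (w(c) = (c - 6)*(c - 21/5) = (-6 + c)*(-21/5 + c))
D*(-38) + w(5) = -94*(-38) + (126/5 + 5² - 51/5*5) = 3572 + (126/5 + 25 - 51) = 3572 - ⅘ = 17856/5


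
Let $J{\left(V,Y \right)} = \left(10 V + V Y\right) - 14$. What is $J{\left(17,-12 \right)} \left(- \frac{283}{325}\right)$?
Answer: $\frac{13584}{325} \approx 41.797$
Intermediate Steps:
$J{\left(V,Y \right)} = -14 + 10 V + V Y$
$J{\left(17,-12 \right)} \left(- \frac{283}{325}\right) = \left(-14 + 10 \cdot 17 + 17 \left(-12\right)\right) \left(- \frac{283}{325}\right) = \left(-14 + 170 - 204\right) \left(\left(-283\right) \frac{1}{325}\right) = \left(-48\right) \left(- \frac{283}{325}\right) = \frac{13584}{325}$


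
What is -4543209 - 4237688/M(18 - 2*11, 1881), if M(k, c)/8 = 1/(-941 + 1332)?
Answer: -211660210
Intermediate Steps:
M(k, c) = 8/391 (M(k, c) = 8/(-941 + 1332) = 8/391)
-4543209 - 4237688/M(18 - 2*11, 1881) = -4543209 - 4237688/8/391 = -4543209 - 4237688*391/8 = -4543209 - 1*207117001 = -4543209 - 207117001 = -211660210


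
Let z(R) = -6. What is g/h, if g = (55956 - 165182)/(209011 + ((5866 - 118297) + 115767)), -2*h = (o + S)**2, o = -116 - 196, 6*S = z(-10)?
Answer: 218452/20803423243 ≈ 1.0501e-5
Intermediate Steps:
S = -1 (S = (1/6)*(-6) = -1)
o = -312
h = -97969/2 (h = -(-312 - 1)**2/2 = -1/2*(-313)**2 = -1/2*97969 = -97969/2 ≈ -48985.)
g = -109226/212347 (g = -109226/(209011 + (-112431 + 115767)) = -109226/(209011 + 3336) = -109226/212347 ≈ -0.51437)
g/h = -109226/(212347*(-97969/2)) = -109226/212347*(-2/97969) = 218452/20803423243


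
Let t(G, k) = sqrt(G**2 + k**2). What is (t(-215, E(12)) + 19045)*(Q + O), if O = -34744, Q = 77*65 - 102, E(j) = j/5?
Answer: -568321845 - 29841*sqrt(1155769)/5 ≈ -5.7474e+8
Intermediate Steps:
E(j) = j/5 (E(j) = j*(1/5) = j/5)
Q = 4903 (Q = 5005 - 102 = 4903)
(t(-215, E(12)) + 19045)*(Q + O) = (sqrt((-215)**2 + ((1/5)*12)**2) + 19045)*(4903 - 34744) = (sqrt(46225 + (12/5)**2) + 19045)*(-29841) = (sqrt(46225 + 144/25) + 19045)*(-29841) = (sqrt(1155769/25) + 19045)*(-29841) = (sqrt(1155769)/5 + 19045)*(-29841) = (19045 + sqrt(1155769)/5)*(-29841) = -568321845 - 29841*sqrt(1155769)/5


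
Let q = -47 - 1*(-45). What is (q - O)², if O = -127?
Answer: 15625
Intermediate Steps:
q = -2 (q = -47 + 45 = -2)
(q - O)² = (-2 - 1*(-127))² = (-2 + 127)² = 125² = 15625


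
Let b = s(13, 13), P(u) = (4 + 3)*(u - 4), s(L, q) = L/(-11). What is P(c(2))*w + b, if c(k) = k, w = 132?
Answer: -20341/11 ≈ -1849.2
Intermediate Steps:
s(L, q) = -L/11 (s(L, q) = L*(-1/11) = -L/11)
P(u) = -28 + 7*u (P(u) = 7*(-4 + u) = -28 + 7*u)
b = -13/11 (b = -1/11*13 = -13/11 ≈ -1.1818)
P(c(2))*w + b = (-28 + 7*2)*132 - 13/11 = (-28 + 14)*132 - 13/11 = -14*132 - 13/11 = -1848 - 13/11 = -20341/11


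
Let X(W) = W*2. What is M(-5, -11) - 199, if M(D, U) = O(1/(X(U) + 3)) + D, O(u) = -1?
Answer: -205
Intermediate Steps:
X(W) = 2*W
M(D, U) = -1 + D
M(-5, -11) - 199 = (-1 - 5) - 199 = -6 - 199 = -205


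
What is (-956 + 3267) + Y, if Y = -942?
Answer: 1369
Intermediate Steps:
(-956 + 3267) + Y = (-956 + 3267) - 942 = 2311 - 942 = 1369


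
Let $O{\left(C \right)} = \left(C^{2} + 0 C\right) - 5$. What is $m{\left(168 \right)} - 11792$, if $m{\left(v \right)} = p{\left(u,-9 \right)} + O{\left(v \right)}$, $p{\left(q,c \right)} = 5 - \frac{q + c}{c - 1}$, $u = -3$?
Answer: $\frac{82154}{5} \approx 16431.0$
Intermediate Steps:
$O{\left(C \right)} = -5 + C^{2}$ ($O{\left(C \right)} = \left(C^{2} + 0\right) - 5 = C^{2} - 5 = -5 + C^{2}$)
$p{\left(q,c \right)} = 5 - \frac{c + q}{-1 + c}$
$m{\left(v \right)} = - \frac{6}{5} + v^{2}$ ($m{\left(v \right)} = \frac{-5 - -3 + 4 \left(-9\right)}{-1 - 9} + \left(-5 + v^{2}\right) = \frac{-5 + 3 - 36}{-10} + \left(-5 + v^{2}\right) = \left(- \frac{1}{10}\right) \left(-38\right) + \left(-5 + v^{2}\right) = \frac{19}{5} + \left(-5 + v^{2}\right) = - \frac{6}{5} + v^{2}$)
$m{\left(168 \right)} - 11792 = \left(- \frac{6}{5} + 168^{2}\right) - 11792 = \left(- \frac{6}{5} + 28224\right) - 11792 = \frac{141114}{5} - 11792 = \frac{82154}{5}$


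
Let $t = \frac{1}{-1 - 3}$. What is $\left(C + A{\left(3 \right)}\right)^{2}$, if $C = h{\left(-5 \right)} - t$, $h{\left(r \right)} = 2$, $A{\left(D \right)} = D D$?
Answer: $\frac{2025}{16} \approx 126.56$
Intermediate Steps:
$A{\left(D \right)} = D^{2}$
$t = - \frac{1}{4}$ ($t = \frac{1}{-4} = - \frac{1}{4} \approx -0.25$)
$C = \frac{9}{4}$ ($C = 2 - - \frac{1}{4} = 2 + \frac{1}{4} = \frac{9}{4} \approx 2.25$)
$\left(C + A{\left(3 \right)}\right)^{2} = \left(\frac{9}{4} + 3^{2}\right)^{2} = \left(\frac{9}{4} + 9\right)^{2} = \left(\frac{45}{4}\right)^{2} = \frac{2025}{16}$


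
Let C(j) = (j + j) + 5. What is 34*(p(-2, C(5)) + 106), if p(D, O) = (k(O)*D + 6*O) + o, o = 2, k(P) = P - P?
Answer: 6732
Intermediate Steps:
k(P) = 0
C(j) = 5 + 2*j (C(j) = 2*j + 5 = 5 + 2*j)
p(D, O) = 2 + 6*O (p(D, O) = (0*D + 6*O) + 2 = (0 + 6*O) + 2 = 6*O + 2 = 2 + 6*O)
34*(p(-2, C(5)) + 106) = 34*((2 + 6*(5 + 2*5)) + 106) = 34*((2 + 6*(5 + 10)) + 106) = 34*((2 + 6*15) + 106) = 34*((2 + 90) + 106) = 34*(92 + 106) = 34*198 = 6732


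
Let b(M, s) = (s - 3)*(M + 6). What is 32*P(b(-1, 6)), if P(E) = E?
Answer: 480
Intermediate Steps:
b(M, s) = (-3 + s)*(6 + M)
32*P(b(-1, 6)) = 32*(-18 - 3*(-1) + 6*6 - 1*6) = 32*(-18 + 3 + 36 - 6) = 32*15 = 480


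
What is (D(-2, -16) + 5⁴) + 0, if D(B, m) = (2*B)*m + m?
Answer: 673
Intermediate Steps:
D(B, m) = m + 2*B*m (D(B, m) = 2*B*m + m = m + 2*B*m)
(D(-2, -16) + 5⁴) + 0 = (-16*(1 + 2*(-2)) + 5⁴) + 0 = (-16*(1 - 4) + 625) + 0 = (-16*(-3) + 625) + 0 = (48 + 625) + 0 = 673 + 0 = 673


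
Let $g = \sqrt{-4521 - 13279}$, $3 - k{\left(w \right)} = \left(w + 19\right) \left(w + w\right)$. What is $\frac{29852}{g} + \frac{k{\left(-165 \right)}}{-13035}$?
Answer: $\frac{16059}{4345} - \frac{7463 i \sqrt{178}}{445} \approx 3.696 - 223.75 i$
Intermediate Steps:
$k{\left(w \right)} = 3 - 2 w \left(19 + w\right)$ ($k{\left(w \right)} = 3 - \left(w + 19\right) \left(w + w\right) = 3 - \left(19 + w\right) 2 w = 3 - 2 w \left(19 + w\right)$)
$g = 10 i \sqrt{178}$ ($g = \sqrt{-17800} = 10 i \sqrt{178} \approx 133.42 i$)
$\frac{29852}{g} + \frac{k{\left(-165 \right)}}{-13035} = \frac{29852}{10 i \sqrt{178}} + \frac{3 - -6270 - 2 \left(-165\right)^{2}}{-13035} = 29852 \left(- \frac{i \sqrt{178}}{1780}\right) + \left(3 + 6270 - 54450\right) \left(- \frac{1}{13035}\right) = - \frac{7463 i \sqrt{178}}{445} + \left(3 + 6270 - 54450\right) \left(- \frac{1}{13035}\right) = - \frac{7463 i \sqrt{178}}{445} - - \frac{16059}{4345} = - \frac{7463 i \sqrt{178}}{445} + \frac{16059}{4345} = \frac{16059}{4345} - \frac{7463 i \sqrt{178}}{445}$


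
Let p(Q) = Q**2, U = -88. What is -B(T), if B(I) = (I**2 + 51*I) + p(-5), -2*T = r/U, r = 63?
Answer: -1343857/30976 ≈ -43.384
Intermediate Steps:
T = 63/176 (T = -63/(2*(-88)) = -63*(-1)/(2*88) = -1/2*(-63/88) = 63/176 ≈ 0.35795)
B(I) = 25 + I**2 + 51*I (B(I) = (I**2 + 51*I) + (-5)**2 = (I**2 + 51*I) + 25 = 25 + I**2 + 51*I)
-B(T) = -(25 + (63/176)**2 + 51*(63/176)) = -(25 + 3969/30976 + 3213/176) = -1*1343857/30976 = -1343857/30976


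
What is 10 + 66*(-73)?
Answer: -4808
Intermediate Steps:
10 + 66*(-73) = 10 - 4818 = -4808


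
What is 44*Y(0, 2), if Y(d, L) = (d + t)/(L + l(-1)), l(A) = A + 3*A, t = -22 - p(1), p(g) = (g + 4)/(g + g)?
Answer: 539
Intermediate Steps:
p(g) = (4 + g)/(2*g) (p(g) = (4 + g)/((2*g)) = (4 + g)*(1/(2*g)) = (4 + g)/(2*g))
t = -49/2 (t = -22 - (4 + 1)/(2*1) = -22 - 5/2 = -49/2 ≈ -24.500)
l(A) = 4*A
Y(d, L) = (-49/2 + d)/(-4 + L) (Y(d, L) = (d - 49/2)/(L + 4*(-1)) = (-49/2 + d)/(L - 4) = (-49/2 + d)/(-4 + L))
44*Y(0, 2) = 44*((-49/2 + 0)/(-4 + 2)) = 44*(-49/2/(-2)) = 44*(-½*(-49/2)) = 44*(49/4) = 539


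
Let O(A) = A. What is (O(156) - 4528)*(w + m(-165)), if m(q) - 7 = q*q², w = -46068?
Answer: 19840949192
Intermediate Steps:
m(q) = 7 + q³ (m(q) = 7 + q*q² = 7 + q³)
(O(156) - 4528)*(w + m(-165)) = (156 - 4528)*(-46068 + (7 + (-165)³)) = -4372*(-46068 + (7 - 4492125)) = -4372*(-46068 - 4492118) = -4372*(-4538186) = 19840949192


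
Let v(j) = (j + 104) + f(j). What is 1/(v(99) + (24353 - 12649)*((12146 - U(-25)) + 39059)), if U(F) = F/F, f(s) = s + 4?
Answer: 1/599291922 ≈ 1.6686e-9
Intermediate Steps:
f(s) = 4 + s
U(F) = 1
v(j) = 108 + 2*j (v(j) = (j + 104) + (4 + j) = (104 + j) + (4 + j) = 108 + 2*j)
1/(v(99) + (24353 - 12649)*((12146 - U(-25)) + 39059)) = 1/((108 + 2*99) + (24353 - 12649)*((12146 - 1*1) + 39059)) = 1/((108 + 198) + 11704*((12146 - 1) + 39059)) = 1/(306 + 11704*(12145 + 39059)) = 1/(306 + 11704*51204) = 1/(306 + 599291616) = 1/599291922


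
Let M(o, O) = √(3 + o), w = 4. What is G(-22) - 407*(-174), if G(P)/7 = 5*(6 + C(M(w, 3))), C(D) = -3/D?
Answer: 71028 - 15*√7 ≈ 70988.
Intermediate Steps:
G(P) = 210 - 15*√7 (G(P) = 7*(5*(6 - 3/√(3 + 4))) = 7*(5*(6 - 3*√7/7)) = 7*(30 - 15*√7/7) = 210 - 15*√7)
G(-22) - 407*(-174) = (210 - 15*√7) - 407*(-174) = (210 - 15*√7) + 70818 = 71028 - 15*√7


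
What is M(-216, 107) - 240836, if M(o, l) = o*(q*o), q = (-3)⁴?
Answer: 3538300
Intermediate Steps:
q = 81
M(o, l) = 81*o² (M(o, l) = o*(81*o) = 81*o²)
M(-216, 107) - 240836 = 81*(-216)² - 240836 = 81*46656 - 240836 = 3779136 - 240836 = 3538300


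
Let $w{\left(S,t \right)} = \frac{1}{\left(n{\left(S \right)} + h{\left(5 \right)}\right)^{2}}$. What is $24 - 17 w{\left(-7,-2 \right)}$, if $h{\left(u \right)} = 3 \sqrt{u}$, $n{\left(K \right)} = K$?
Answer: $- \frac{607}{8} - \frac{357 \sqrt{5}}{8} \approx -175.66$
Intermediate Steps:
$w{\left(S,t \right)} = \frac{1}{\left(S + 3 \sqrt{5}\right)^{2}}$
$24 - 17 w{\left(-7,-2 \right)} = 24 - \frac{17}{\left(-7 + 3 \sqrt{5}\right)^{2}}$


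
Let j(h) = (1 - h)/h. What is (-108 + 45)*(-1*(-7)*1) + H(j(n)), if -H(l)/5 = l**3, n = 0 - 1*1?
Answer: -401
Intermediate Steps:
n = -1 (n = 0 - 1 = -1)
j(h) = (1 - h)/h
H(l) = -5*l**3
(-108 + 45)*(-1*(-7)*1) + H(j(n)) = (-108 + 45)*(-1*(-7)*1) - 5*(-(1 - 1*(-1))**3) = -441 - 5*(-(1 + 1)**3) = -63*7 - 5*(-1*2)**3 = -441 - 5*(-2)**3 = -441 - 5*(-8) = -441 + 40 = -401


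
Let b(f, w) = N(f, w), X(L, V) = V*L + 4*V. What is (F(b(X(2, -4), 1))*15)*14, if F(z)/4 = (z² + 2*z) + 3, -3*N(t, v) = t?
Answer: 69720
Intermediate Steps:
X(L, V) = 4*V + L*V (X(L, V) = L*V + 4*V = 4*V + L*V)
N(t, v) = -t/3
b(f, w) = -f/3
F(z) = 12 + 4*z² + 8*z (F(z) = 4*((z² + 2*z) + 3) = 4*(3 + z² + 2*z) = 12 + 4*z² + 8*z)
(F(b(X(2, -4), 1))*15)*14 = ((12 + 4*(-(-4)*(4 + 2)/3)² + 8*(-(-4)*(4 + 2)/3))*15)*14 = ((12 + 4*(-(-4)*6/3)² + 8*(-(-4)*6/3))*15)*14 = ((12 + 4*(-⅓*(-24))² + 8*(-⅓*(-24)))*15)*14 = ((12 + 4*8² + 8*8)*15)*14 = ((12 + 4*64 + 64)*15)*14 = ((12 + 256 + 64)*15)*14 = (332*15)*14 = 4980*14 = 69720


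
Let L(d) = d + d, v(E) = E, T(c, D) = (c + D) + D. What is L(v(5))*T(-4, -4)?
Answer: -120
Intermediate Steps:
T(c, D) = c + 2*D (T(c, D) = (D + c) + D = c + 2*D)
L(d) = 2*d
L(v(5))*T(-4, -4) = (2*5)*(-4 + 2*(-4)) = 10*(-4 - 8) = 10*(-12) = -120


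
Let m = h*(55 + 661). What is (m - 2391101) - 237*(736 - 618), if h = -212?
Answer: -2570859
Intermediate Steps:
m = -151792 (m = -212*(55 + 661) = -212*716 = -151792)
(m - 2391101) - 237*(736 - 618) = (-151792 - 2391101) - 237*(736 - 618) = -2542893 - 237*118 = -2542893 - 27966 = -2570859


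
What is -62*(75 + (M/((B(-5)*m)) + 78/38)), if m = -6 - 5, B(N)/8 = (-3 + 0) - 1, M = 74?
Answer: -8009377/1672 ≈ -4790.3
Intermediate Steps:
B(N) = -32 (B(N) = 8*((-3 + 0) - 1) = 8*(-3 - 1) = 8*(-4) = -32)
m = -11
-62*(75 + (M/((B(-5)*m)) + 78/38)) = -62*(75 + (74/((-32*(-11))) + 78/38)) = -62*(75 + (74/352 + 78*(1/38))) = -62*(75 + (74*(1/352) + 39/19)) = -62*(75 + (37/176 + 39/19)) = -62*(75 + 7567/3344) = -62*258367/3344 = -8009377/1672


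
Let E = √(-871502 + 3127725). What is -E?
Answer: -17*√7807 ≈ -1502.1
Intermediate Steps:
E = 17*√7807 (E = √2256223 = 17*√7807 ≈ 1502.1)
-E = -17*√7807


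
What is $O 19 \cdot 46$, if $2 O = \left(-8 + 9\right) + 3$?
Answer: $1748$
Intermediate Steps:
$O = 2$ ($O = \frac{\left(-8 + 9\right) + 3}{2} = \frac{1 + 3}{2} = \frac{1}{2} \cdot 4 = 2$)
$O 19 \cdot 46 = 2 \cdot 19 \cdot 46 = 38 \cdot 46 = 1748$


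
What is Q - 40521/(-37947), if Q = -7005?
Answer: -6814826/973 ≈ -7003.9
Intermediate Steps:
Q - 40521/(-37947) = -7005 - 40521/(-37947) = -7005 - 40521*(-1)/37947 = -7005 - 1*(-1039/973) = -7005 + 1039/973 = -6814826/973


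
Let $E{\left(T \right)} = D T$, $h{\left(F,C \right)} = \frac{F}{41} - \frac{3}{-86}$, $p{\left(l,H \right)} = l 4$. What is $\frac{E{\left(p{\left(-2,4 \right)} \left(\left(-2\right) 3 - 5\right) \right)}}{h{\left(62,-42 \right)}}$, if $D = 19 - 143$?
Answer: $- \frac{38475712}{5455} \approx -7053.3$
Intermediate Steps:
$p{\left(l,H \right)} = 4 l$
$D = -124$
$h{\left(F,C \right)} = \frac{3}{86} + \frac{F}{41}$ ($h{\left(F,C \right)} = F \frac{1}{41} - - \frac{3}{86} = \frac{F}{41} + \frac{3}{86} = \frac{3}{86} + \frac{F}{41}$)
$E{\left(T \right)} = - 124 T$
$\frac{E{\left(p{\left(-2,4 \right)} \left(\left(-2\right) 3 - 5\right) \right)}}{h{\left(62,-42 \right)}} = \frac{\left(-124\right) 4 \left(-2\right) \left(\left(-2\right) 3 - 5\right)}{\frac{3}{86} + \frac{1}{41} \cdot 62} = \frac{\left(-124\right) \left(- 8 \left(-6 - 5\right)\right)}{\frac{3}{86} + \frac{62}{41}} = \frac{\left(-124\right) \left(\left(-8\right) \left(-11\right)\right)}{\frac{5455}{3526}} = \left(-124\right) 88 \cdot \frac{3526}{5455} = \left(-10912\right) \frac{3526}{5455} = - \frac{38475712}{5455}$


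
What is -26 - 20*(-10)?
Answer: 174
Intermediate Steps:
-26 - 20*(-10) = -26 - 5*(-40) = -26 + 200 = 174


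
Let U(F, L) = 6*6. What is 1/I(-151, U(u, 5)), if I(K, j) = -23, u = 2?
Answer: -1/23 ≈ -0.043478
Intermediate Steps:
U(F, L) = 36
1/I(-151, U(u, 5)) = 1/(-23) = -1/23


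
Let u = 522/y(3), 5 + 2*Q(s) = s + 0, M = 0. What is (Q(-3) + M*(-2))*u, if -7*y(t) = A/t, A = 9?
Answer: 4872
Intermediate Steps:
y(t) = -9/(7*t)
Q(s) = -5/2 + s/2 (Q(s) = -5/2 + (s + 0)/2 = -5/2 + s/2)
u = -1218 (u = 522/((-9/7/3)) = 522/((-9/7*⅓)) = 522/(-3/7) = 522*(-7/3) = -1218)
(Q(-3) + M*(-2))*u = ((-5/2 + (½)*(-3)) + 0*(-2))*(-1218) = ((-5/2 - 3/2) + 0)*(-1218) = (-4 + 0)*(-1218) = -4*(-1218) = 4872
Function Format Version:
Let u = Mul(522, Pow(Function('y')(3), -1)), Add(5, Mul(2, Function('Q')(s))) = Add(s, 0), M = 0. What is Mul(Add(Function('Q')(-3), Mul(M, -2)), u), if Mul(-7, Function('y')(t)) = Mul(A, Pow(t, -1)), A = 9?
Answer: 4872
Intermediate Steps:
Function('y')(t) = Mul(Rational(-9, 7), Pow(t, -1)) (Function('y')(t) = Mul(Rational(-1, 7), Mul(9, Pow(t, -1))) = Mul(Rational(-9, 7), Pow(t, -1)))
Function('Q')(s) = Add(Rational(-5, 2), Mul(Rational(1, 2), s)) (Function('Q')(s) = Add(Rational(-5, 2), Mul(Rational(1, 2), Add(s, 0))) = Add(Rational(-5, 2), Mul(Rational(1, 2), s)))
u = -1218 (u = Mul(522, Pow(Mul(Rational(-9, 7), Pow(3, -1)), -1)) = Mul(522, Pow(Mul(Rational(-9, 7), Rational(1, 3)), -1)) = Mul(522, Pow(Rational(-3, 7), -1)) = Mul(522, Rational(-7, 3)) = -1218)
Mul(Add(Function('Q')(-3), Mul(M, -2)), u) = Mul(Add(Add(Rational(-5, 2), Mul(Rational(1, 2), -3)), Mul(0, -2)), -1218) = Mul(Add(Add(Rational(-5, 2), Rational(-3, 2)), 0), -1218) = Mul(Add(-4, 0), -1218) = Mul(-4, -1218) = 4872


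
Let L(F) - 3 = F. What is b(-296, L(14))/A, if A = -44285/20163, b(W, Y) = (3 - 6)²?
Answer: -181467/44285 ≈ -4.0977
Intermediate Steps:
L(F) = 3 + F
b(W, Y) = 9 (b(W, Y) = (-3)² = 9)
A = -44285/20163 (A = -44285*1/20163 = -44285/20163 ≈ -2.1964)
b(-296, L(14))/A = 9/(-44285/20163) = 9*(-20163/44285) = -181467/44285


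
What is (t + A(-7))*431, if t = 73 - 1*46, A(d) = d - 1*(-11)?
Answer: 13361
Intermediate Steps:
A(d) = 11 + d (A(d) = d + 11 = 11 + d)
t = 27 (t = 73 - 46 = 27)
(t + A(-7))*431 = (27 + (11 - 7))*431 = (27 + 4)*431 = 31*431 = 13361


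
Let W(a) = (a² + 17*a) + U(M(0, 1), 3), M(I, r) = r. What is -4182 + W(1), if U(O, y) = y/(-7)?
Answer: -29151/7 ≈ -4164.4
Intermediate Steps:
U(O, y) = -y/7 (U(O, y) = y*(-⅐) = -y/7)
W(a) = -3/7 + a² + 17*a (W(a) = (a² + 17*a) - ⅐*3 = (a² + 17*a) - 3/7 = -3/7 + a² + 17*a)
-4182 + W(1) = -4182 + (-3/7 + 1² + 17*1) = -4182 + (-3/7 + 1 + 17) = -4182 + 123/7 = -29151/7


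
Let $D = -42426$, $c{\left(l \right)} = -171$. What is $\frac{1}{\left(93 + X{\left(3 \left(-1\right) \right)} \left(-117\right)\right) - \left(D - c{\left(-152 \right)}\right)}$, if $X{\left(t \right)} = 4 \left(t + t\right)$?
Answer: $\frac{1}{45156} \approx 2.2145 \cdot 10^{-5}$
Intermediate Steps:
$X{\left(t \right)} = 8 t$ ($X{\left(t \right)} = 4 \cdot 2 t = 8 t$)
$\frac{1}{\left(93 + X{\left(3 \left(-1\right) \right)} \left(-117\right)\right) - \left(D - c{\left(-152 \right)}\right)} = \frac{1}{\left(93 + 8 \cdot 3 \left(-1\right) \left(-117\right)\right) - -42255} = \frac{1}{\left(93 + 8 \left(-3\right) \left(-117\right)\right) + \left(-171 + 42426\right)} = \frac{1}{\left(93 - -2808\right) + 42255} = \frac{1}{\left(93 + 2808\right) + 42255} = \frac{1}{2901 + 42255} = \frac{1}{45156}$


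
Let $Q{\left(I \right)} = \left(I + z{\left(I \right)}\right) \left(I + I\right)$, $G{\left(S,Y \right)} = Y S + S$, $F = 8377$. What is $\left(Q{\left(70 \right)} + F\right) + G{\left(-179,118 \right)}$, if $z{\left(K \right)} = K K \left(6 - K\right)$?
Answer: $-43907124$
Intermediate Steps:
$G{\left(S,Y \right)} = S + S Y$ ($G{\left(S,Y \right)} = S Y + S = S + S Y$)
$z{\left(K \right)} = K^{2} \left(6 - K\right)$
$Q{\left(I \right)} = 2 I \left(I + I^{2} \left(6 - I\right)\right)$ ($Q{\left(I \right)} = \left(I + I^{2} \left(6 - I\right)\right) \left(I + I\right) = \left(I + I^{2} \left(6 - I\right)\right) 2 I = 2 I \left(I + I^{2} \left(6 - I\right)\right)$)
$\left(Q{\left(70 \right)} + F\right) + G{\left(-179,118 \right)} = \left(70^{2} \left(2 - 140 \left(-6 + 70\right)\right) + 8377\right) - 179 \left(1 + 118\right) = \left(4900 \left(2 - 140 \cdot 64\right) + 8377\right) - 21301 = \left(4900 \left(2 - 8960\right) + 8377\right) - 21301 = \left(4900 \left(-8958\right) + 8377\right) - 21301 = \left(-43894200 + 8377\right) - 21301 = -43885823 - 21301 = -43907124$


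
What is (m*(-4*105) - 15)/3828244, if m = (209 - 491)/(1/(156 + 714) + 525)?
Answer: 96191535/1748554275244 ≈ 5.5012e-5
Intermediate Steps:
m = -245340/456751 (m = -282/(1/870 + 525) = -282/456751/870 = -282*870/456751 = -245340/456751 ≈ -0.53714)
(m*(-4*105) - 15)/3828244 = (-(-981360)*105/456751 - 15)/3828244 = (-245340/456751*(-420) - 15)*(1/3828244) = (103042800/456751 - 15)*(1/3828244) = (96191535/456751)*(1/3828244) = 96191535/1748554275244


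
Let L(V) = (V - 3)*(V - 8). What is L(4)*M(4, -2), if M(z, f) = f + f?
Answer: 16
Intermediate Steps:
M(z, f) = 2*f
L(V) = (-8 + V)*(-3 + V) (L(V) = (-3 + V)*(-8 + V) = (-8 + V)*(-3 + V))
L(4)*M(4, -2) = (24 + 4**2 - 11*4)*(2*(-2)) = (24 + 16 - 44)*(-4) = -4*(-4) = 16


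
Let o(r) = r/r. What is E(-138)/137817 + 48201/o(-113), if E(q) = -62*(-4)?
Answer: 6642917465/137817 ≈ 48201.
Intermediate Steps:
E(q) = 248
o(r) = 1
E(-138)/137817 + 48201/o(-113) = 248/137817 + 48201/1 = 248*(1/137817) + 48201*1 = 248/137817 + 48201 = 6642917465/137817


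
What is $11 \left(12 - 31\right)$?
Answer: $-209$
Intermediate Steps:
$11 \left(12 - 31\right) = 11 \left(-19\right) = -209$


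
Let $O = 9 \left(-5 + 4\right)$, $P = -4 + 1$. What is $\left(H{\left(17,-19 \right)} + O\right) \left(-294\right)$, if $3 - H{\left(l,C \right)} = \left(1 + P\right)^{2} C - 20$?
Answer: $-26460$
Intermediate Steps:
$P = -3$
$O = -9$ ($O = 9 \left(-1\right) = -9$)
$H{\left(l,C \right)} = 23 - 4 C$ ($H{\left(l,C \right)} = 3 - \left(\left(1 - 3\right)^{2} C - 20\right) = 3 - \left(\left(-2\right)^{2} C - 20\right) = 3 - \left(4 C - 20\right) = 3 - \left(-20 + 4 C\right) = 23 - 4 C$)
$\left(H{\left(17,-19 \right)} + O\right) \left(-294\right) = \left(\left(23 - -76\right) - 9\right) \left(-294\right) = \left(\left(23 + 76\right) - 9\right) \left(-294\right) = \left(99 - 9\right) \left(-294\right) = 90 \left(-294\right) = -26460$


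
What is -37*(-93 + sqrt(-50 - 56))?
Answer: 3441 - 37*I*sqrt(106) ≈ 3441.0 - 380.94*I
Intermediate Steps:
-37*(-93 + sqrt(-50 - 56)) = -37*(-93 + sqrt(-106)) = -37*(-93 + I*sqrt(106)) = 3441 - 37*I*sqrt(106)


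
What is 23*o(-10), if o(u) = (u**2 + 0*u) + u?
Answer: 2070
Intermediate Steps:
o(u) = u + u**2 (o(u) = (u**2 + 0) + u = u**2 + u = u + u**2)
23*o(-10) = 23*(-10*(1 - 10)) = 23*(-10*(-9)) = 23*90 = 2070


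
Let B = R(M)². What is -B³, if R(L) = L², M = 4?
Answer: -16777216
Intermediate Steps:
B = 256 (B = (4²)² = 16² = 256)
-B³ = -1*256³ = -1*16777216 = -16777216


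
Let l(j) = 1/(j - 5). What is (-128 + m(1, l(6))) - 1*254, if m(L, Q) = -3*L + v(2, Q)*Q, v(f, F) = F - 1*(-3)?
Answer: -381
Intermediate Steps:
v(f, F) = 3 + F (v(f, F) = F + 3 = 3 + F)
l(j) = 1/(-5 + j)
m(L, Q) = -3*L + Q*(3 + Q) (m(L, Q) = -3*L + (3 + Q)*Q = -3*L + Q*(3 + Q))
(-128 + m(1, l(6))) - 1*254 = (-128 + (-3*1 + (3 + 1/(-5 + 6))/(-5 + 6))) - 1*254 = (-128 + (-3 + (3 + 1/1)/1)) - 254 = (-128 + (-3 + 1*(3 + 1))) - 254 = (-128 + (-3 + 1*4)) - 254 = (-128 + (-3 + 4)) - 254 = (-128 + 1) - 254 = -127 - 254 = -381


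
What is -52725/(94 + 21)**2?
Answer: -2109/529 ≈ -3.9868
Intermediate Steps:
-52725/(94 + 21)**2 = -52725/(115**2) = -52725/13225 = -52725*1/13225 = -2109/529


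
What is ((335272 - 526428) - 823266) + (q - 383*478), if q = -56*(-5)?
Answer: -1197216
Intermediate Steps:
q = 280
((335272 - 526428) - 823266) + (q - 383*478) = ((335272 - 526428) - 823266) + (280 - 383*478) = (-191156 - 823266) + (280 - 183074) = -1014422 - 182794 = -1197216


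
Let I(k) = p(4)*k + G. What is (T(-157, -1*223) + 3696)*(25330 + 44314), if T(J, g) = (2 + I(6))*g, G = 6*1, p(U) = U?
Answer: -239575360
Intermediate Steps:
G = 6
I(k) = 6 + 4*k (I(k) = 4*k + 6 = 6 + 4*k)
T(J, g) = 32*g (T(J, g) = (2 + (6 + 4*6))*g = (2 + (6 + 24))*g = (2 + 30)*g = 32*g)
(T(-157, -1*223) + 3696)*(25330 + 44314) = (32*(-1*223) + 3696)*(25330 + 44314) = (32*(-223) + 3696)*69644 = (-7136 + 3696)*69644 = -3440*69644 = -239575360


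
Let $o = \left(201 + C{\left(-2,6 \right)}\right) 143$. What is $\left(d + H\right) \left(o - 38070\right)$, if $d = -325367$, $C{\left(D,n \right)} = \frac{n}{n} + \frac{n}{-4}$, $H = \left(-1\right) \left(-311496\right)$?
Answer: $\frac{260733187}{2} \approx 1.3037 \cdot 10^{8}$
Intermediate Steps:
$H = 311496$
$C{\left(D,n \right)} = 1 - \frac{n}{4}$ ($C{\left(D,n \right)} = 1 + n \left(- \frac{1}{4}\right) = 1 - \frac{n}{4}$)
$o = \frac{57343}{2}$ ($o = \left(201 + \left(1 - \frac{3}{2}\right)\right) 143 = \left(201 - \frac{1}{2}\right) 143 = \frac{401}{2} \cdot 143 = \frac{57343}{2} \approx 28672.0$)
$\left(d + H\right) \left(o - 38070\right) = \left(-325367 + 311496\right) \left(\frac{57343}{2} - 38070\right) = - 13871 \left(\frac{57343}{2} - 38070\right) = \left(-13871\right) \left(- \frac{18797}{2}\right) = \frac{260733187}{2}$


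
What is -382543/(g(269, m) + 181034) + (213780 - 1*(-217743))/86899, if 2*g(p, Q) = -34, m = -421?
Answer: 44870394734/15730196283 ≈ 2.8525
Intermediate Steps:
g(p, Q) = -17 (g(p, Q) = (1/2)*(-34) = -17)
-382543/(g(269, m) + 181034) + (213780 - 1*(-217743))/86899 = -382543/(-17 + 181034) + (213780 - 1*(-217743))/86899 = -382543/181017 + (213780 + 217743)*(1/86899) = -382543*1/181017 + 431523*(1/86899) = -382543/181017 + 431523/86899 = 44870394734/15730196283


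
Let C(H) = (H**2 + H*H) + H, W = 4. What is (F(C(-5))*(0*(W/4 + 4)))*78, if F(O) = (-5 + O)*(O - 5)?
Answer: 0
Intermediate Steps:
C(H) = H + 2*H**2 (C(H) = (H**2 + H**2) + H = 2*H**2 + H = H + 2*H**2)
F(O) = (-5 + O)**2 (F(O) = (-5 + O)*(-5 + O) = (-5 + O)**2)
(F(C(-5))*(0*(W/4 + 4)))*78 = ((-5 - 5*(1 + 2*(-5)))**2*(0*(4/4 + 4)))*78 = ((-5 - 5*(1 - 10))**2*(0*(4*(1/4) + 4)))*78 = ((-5 - 5*(-9))**2*(0*(1 + 4)))*78 = ((-5 + 45)**2*(0*5))*78 = (40**2*0)*78 = (1600*0)*78 = 0*78 = 0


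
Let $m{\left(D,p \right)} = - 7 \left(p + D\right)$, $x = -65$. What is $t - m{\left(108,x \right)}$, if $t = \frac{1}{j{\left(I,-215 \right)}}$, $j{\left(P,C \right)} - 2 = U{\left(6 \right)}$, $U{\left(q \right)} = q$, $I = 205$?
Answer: $\frac{2409}{8} \approx 301.13$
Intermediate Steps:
$m{\left(D,p \right)} = - 7 D - 7 p$ ($m{\left(D,p \right)} = - 7 \left(D + p\right) = - 7 D - 7 p$)
$j{\left(P,C \right)} = 8$ ($j{\left(P,C \right)} = 2 + 6 = 8$)
$t = \frac{1}{8} \approx 0.125$
$t - m{\left(108,x \right)} = \frac{1}{8} - \left(\left(-7\right) 108 - -455\right) = \frac{1}{8} - \left(-756 + 455\right) = \frac{1}{8} - -301 = \frac{1}{8} + 301 = \frac{2409}{8}$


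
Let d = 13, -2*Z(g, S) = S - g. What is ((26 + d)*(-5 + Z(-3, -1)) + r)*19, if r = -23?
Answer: -4883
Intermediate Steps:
Z(g, S) = g/2 - S/2 (Z(g, S) = -(S - g)/2 = g/2 - S/2)
((26 + d)*(-5 + Z(-3, -1)) + r)*19 = ((26 + 13)*(-5 + ((½)*(-3) - ½*(-1))) - 23)*19 = (39*(-5 + (-3/2 + ½)) - 23)*19 = (39*(-5 - 1) - 23)*19 = (39*(-6) - 23)*19 = (-234 - 23)*19 = -257*19 = -4883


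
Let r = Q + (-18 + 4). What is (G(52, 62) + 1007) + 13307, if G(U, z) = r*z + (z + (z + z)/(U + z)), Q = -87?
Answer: 462560/57 ≈ 8115.1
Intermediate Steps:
r = -101 (r = -87 + (-18 + 4) = -87 - 14 = -101)
G(U, z) = -100*z + 2*z/(U + z) (G(U, z) = -101*z + (z + (z + z)/(U + z)) = -101*z + (z + (2*z)/(U + z)) = -101*z + (z + 2*z/(U + z)) = -100*z + 2*z/(U + z))
(G(52, 62) + 1007) + 13307 = (2*62*(1 - 50*52 - 50*62)/(52 + 62) + 1007) + 13307 = (2*62*(1 - 2600 - 3100)/114 + 1007) + 13307 = (2*62*(1/114)*(-5699) + 1007) + 13307 = (-353338/57 + 1007) + 13307 = -295939/57 + 13307 = 462560/57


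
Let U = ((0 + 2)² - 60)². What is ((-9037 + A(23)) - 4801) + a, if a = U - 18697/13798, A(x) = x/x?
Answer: -147671095/13798 ≈ -10702.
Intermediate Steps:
U = 3136 (U = (2² - 60)² = (4 - 60)² = (-56)² = 3136)
A(x) = 1
a = 43251831/13798 (a = 3136 - 18697/13798 = 43251831/13798 ≈ 3134.6)
((-9037 + A(23)) - 4801) + a = ((-9037 + 1) - 4801) + 43251831/13798 = (-9036 - 4801) + 43251831/13798 = -13837 + 43251831/13798 = -147671095/13798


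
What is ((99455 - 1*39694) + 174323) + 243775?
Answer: 477859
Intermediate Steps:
((99455 - 1*39694) + 174323) + 243775 = ((99455 - 39694) + 174323) + 243775 = (59761 + 174323) + 243775 = 234084 + 243775 = 477859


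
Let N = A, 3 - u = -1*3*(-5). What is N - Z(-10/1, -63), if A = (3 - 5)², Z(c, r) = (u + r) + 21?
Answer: 58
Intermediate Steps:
u = -12 (u = 3 - (-1*3)*(-5) = 3 - (-3)*(-5) = 3 - 1*15 = 3 - 15 = -12)
Z(c, r) = 9 + r (Z(c, r) = (-12 + r) + 21 = 9 + r)
A = 4 (A = (-2)² = 4)
N = 4
N - Z(-10/1, -63) = 4 - (9 - 63) = 4 - 1*(-54) = 4 + 54 = 58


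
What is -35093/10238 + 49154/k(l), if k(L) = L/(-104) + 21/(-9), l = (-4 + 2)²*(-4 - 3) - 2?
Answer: -78516424379/3265922 ≈ -24041.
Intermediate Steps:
l = -30 (l = (-2)²*(-7) - 2 = 4*(-7) - 2 = -28 - 2 = -30)
k(L) = -7/3 - L/104 (k(L) = L*(-1/104) + 21*(-⅑) = -L/104 - 7/3 = -7/3 - L/104)
-35093/10238 + 49154/k(l) = -35093/10238 + 49154/(-7/3 - 1/104*(-30)) = -35093*1/10238 + 49154/(-7/3 + 15/52) = -35093/10238 + 49154/(-319/156) = -35093/10238 + 49154*(-156/319) = -35093/10238 - 7668024/319 = -78516424379/3265922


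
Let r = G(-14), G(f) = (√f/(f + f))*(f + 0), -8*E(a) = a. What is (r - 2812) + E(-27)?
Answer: -22469/8 + I*√14/2 ≈ -2808.6 + 1.8708*I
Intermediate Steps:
E(a) = -a/8
G(f) = √f/2 (G(f) = (√f/((2*f)))*f = ((1/(2*f))*√f)*f = (1/(2*√f))*f = √f/2)
r = I*√14/2 (r = √(-14)/2 = (I*√14)/2 = I*√14/2 ≈ 1.8708*I)
(r - 2812) + E(-27) = (I*√14/2 - 2812) - ⅛*(-27) = (-2812 + I*√14/2) + 27/8 = -22469/8 + I*√14/2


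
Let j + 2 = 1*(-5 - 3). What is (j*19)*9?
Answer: -1710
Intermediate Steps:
j = -10 (j = -2 + 1*(-5 - 3) = -2 + 1*(-8) = -2 - 8 = -10)
(j*19)*9 = -10*19*9 = -190*9 = -1710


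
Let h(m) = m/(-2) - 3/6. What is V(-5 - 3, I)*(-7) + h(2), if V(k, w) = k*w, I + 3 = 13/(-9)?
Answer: -4507/18 ≈ -250.39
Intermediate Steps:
h(m) = -½ - m/2 (h(m) = m*(-½) - 3*⅙ = -m/2 - ½ = -½ - m/2)
I = -40/9 (I = -3 + 13/(-9) = -3 + 13*(-⅑) = -3 - 13/9 = -40/9 ≈ -4.4444)
V(-5 - 3, I)*(-7) + h(2) = ((-5 - 3)*(-40/9))*(-7) + (-½ - ½*2) = -8*(-40/9)*(-7) + (-½ - 1) = (320/9)*(-7) - 3/2 = -2240/9 - 3/2 = -4507/18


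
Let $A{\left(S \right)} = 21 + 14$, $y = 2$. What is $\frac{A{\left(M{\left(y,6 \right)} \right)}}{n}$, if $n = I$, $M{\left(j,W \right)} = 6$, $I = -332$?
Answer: $- \frac{35}{332} \approx -0.10542$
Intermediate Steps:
$n = -332$
$A{\left(S \right)} = 35$
$\frac{A{\left(M{\left(y,6 \right)} \right)}}{n} = \frac{35}{-332} = 35 \left(- \frac{1}{332}\right) = - \frac{35}{332}$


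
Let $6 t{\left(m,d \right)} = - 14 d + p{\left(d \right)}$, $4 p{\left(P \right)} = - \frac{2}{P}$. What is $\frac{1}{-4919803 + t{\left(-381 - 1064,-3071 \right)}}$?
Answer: $- \frac{36852}{181040511007} \approx -2.0356 \cdot 10^{-7}$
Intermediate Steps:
$p{\left(P \right)} = - \frac{1}{2 P}$ ($p{\left(P \right)} = \frac{\left(-2\right) \frac{1}{P}}{4} = - \frac{1}{2 P}$)
$t{\left(m,d \right)} = - \frac{7 d}{3} - \frac{1}{12 d}$ ($t{\left(m,d \right)} = \frac{- 14 d - \frac{1}{2 d}}{6} = - \frac{7 d}{3} - \frac{1}{12 d}$)
$\frac{1}{-4919803 + t{\left(-381 - 1064,-3071 \right)}} = \frac{1}{-4919803 + \frac{-1 - 28 \left(-3071\right)^{2}}{12 \left(-3071\right)}} = \frac{1}{-4919803 + \frac{1}{12} \left(- \frac{1}{3071}\right) \left(-1 - 264069148\right)} = \frac{1}{-4919803 + \frac{1}{12} \left(- \frac{1}{3071}\right) \left(-264069149\right)} = \frac{1}{-4919803 + \frac{264069149}{36852}} = \frac{1}{- \frac{181040511007}{36852}} = - \frac{36852}{181040511007}$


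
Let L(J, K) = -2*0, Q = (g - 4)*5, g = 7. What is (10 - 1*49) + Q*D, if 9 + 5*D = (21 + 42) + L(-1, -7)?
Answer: 123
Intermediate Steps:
Q = 15 (Q = (7 - 4)*5 = 3*5 = 15)
L(J, K) = 0
D = 54/5 (D = -9/5 + ((21 + 42) + 0)/5 = -9/5 + (63 + 0)/5 = -9/5 + (⅕)*63 = -9/5 + 63/5 = 54/5 ≈ 10.800)
(10 - 1*49) + Q*D = (10 - 1*49) + 15*(54/5) = (10 - 49) + 162 = -39 + 162 = 123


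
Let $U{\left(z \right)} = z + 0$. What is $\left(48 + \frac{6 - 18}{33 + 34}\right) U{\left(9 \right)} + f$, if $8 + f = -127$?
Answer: $\frac{19791}{67} \approx 295.39$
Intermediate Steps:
$f = -135$ ($f = -8 - 127 = -135$)
$U{\left(z \right)} = z$
$\left(48 + \frac{6 - 18}{33 + 34}\right) U{\left(9 \right)} + f = \left(48 + \frac{6 - 18}{33 + 34}\right) 9 - 135 = \left(48 - \frac{12}{67}\right) 9 - 135 = \frac{3204}{67} \cdot 9 - 135 = \frac{28836}{67} - 135 = \frac{19791}{67}$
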